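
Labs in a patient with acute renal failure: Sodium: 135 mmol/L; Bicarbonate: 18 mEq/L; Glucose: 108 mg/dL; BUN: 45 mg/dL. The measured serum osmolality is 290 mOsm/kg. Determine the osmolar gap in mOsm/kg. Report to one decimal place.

-2.1 mOsm/kg

Calculated osmolality = 2·Na + glucose/18 + BUN/2.8
= 2·135 + 108/18 + 45/2.8
= 270 + 6 + 16.07
= 292.07 mOsm/kg ≈ 292.1 mOsm/kg
Osmolar gap = measured − calculated = 290 − 292.1 = -2.1 mOsm/kg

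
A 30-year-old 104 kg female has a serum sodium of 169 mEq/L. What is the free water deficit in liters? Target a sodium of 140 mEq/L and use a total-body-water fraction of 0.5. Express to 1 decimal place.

TBW = 0.5 · 104 = 52 L
Free water deficit = TBW · (Na/140 − 1)
= 52 · (169/140 − 1)
= 52 · 0.2071
= 10.77 L

10.8 L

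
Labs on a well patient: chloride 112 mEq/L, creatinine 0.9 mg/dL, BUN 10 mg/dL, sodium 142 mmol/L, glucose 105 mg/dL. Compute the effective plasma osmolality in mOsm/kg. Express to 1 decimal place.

Effective osmolality excludes urea (freely permeant across cell membranes):
2·Na + glucose/18
= 2·142 + 105/18
= 284 + 5.83
= 289.83 mOsm/kg

289.8 mOsm/kg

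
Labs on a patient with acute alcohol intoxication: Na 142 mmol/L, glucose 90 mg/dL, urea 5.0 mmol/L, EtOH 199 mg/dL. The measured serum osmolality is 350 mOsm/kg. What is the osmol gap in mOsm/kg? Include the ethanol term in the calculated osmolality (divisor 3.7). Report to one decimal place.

Calculated osmolality = 2·Na + glucose/18 + urea + ethanol/3.7
= 2·142 + 90/18 + 5 + 199/3.7
= 284 + 5 + 5 + 53.78
= 347.78 mOsm/kg ≈ 347.8 mOsm/kg
Osmolar gap = measured − calculated = 350 − 347.8 = 2.2 mOsm/kg

2.2 mOsm/kg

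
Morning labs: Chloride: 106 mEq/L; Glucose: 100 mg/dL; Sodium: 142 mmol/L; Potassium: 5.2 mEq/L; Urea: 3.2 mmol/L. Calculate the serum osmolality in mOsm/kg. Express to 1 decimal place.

Calculated osmolality = 2·Na + glucose/18 + urea
= 2·142 + 100/18 + 3.2
= 284 + 5.56 + 3.20
= 292.76 mOsm/kg

292.8 mOsm/kg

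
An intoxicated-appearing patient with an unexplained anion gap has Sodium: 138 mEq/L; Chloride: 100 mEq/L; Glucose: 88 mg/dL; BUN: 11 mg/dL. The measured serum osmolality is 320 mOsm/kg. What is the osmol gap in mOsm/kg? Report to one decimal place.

35.2 mOsm/kg

Calculated osmolality = 2·Na + glucose/18 + BUN/2.8
= 2·138 + 88/18 + 11/2.8
= 276 + 4.89 + 3.93
= 284.82 mOsm/kg ≈ 284.8 mOsm/kg
Osmolar gap = measured − calculated = 320 − 284.8 = 35.2 mOsm/kg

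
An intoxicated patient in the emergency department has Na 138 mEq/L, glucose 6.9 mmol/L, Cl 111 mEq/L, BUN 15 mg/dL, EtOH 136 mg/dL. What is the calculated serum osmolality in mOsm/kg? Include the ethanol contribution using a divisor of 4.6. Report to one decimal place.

317.8 mOsm/kg

Calculated osmolality = 2·Na + glucose + BUN/2.8 + ethanol/4.6
= 2·138 + 6.9 + 15/2.8 + 136/4.6
= 276 + 6.90 + 5.36 + 29.57
= 317.83 mOsm/kg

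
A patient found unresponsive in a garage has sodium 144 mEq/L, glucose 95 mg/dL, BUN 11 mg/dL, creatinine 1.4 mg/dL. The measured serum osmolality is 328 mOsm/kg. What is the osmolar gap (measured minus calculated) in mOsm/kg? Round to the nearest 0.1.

30.8 mOsm/kg

Calculated osmolality = 2·Na + glucose/18 + BUN/2.8
= 2·144 + 95/18 + 11/2.8
= 288 + 5.28 + 3.93
= 297.21 mOsm/kg ≈ 297.2 mOsm/kg
Osmolar gap = measured − calculated = 328 − 297.2 = 30.8 mOsm/kg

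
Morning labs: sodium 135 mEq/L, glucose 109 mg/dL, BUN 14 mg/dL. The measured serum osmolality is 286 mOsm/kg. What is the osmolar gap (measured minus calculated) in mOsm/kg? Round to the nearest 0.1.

4.9 mOsm/kg

Calculated osmolality = 2·Na + glucose/18 + BUN/2.8
= 2·135 + 109/18 + 14/2.8
= 270 + 6.06 + 5
= 281.06 mOsm/kg ≈ 281.1 mOsm/kg
Osmolar gap = measured − calculated = 286 − 281.1 = 4.9 mOsm/kg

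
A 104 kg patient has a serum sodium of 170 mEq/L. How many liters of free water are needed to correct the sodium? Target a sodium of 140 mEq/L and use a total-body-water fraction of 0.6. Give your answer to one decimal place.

TBW = 0.6 · 104 = 62.4 L
Free water deficit = TBW · (Na/140 − 1)
= 62.4 · (170/140 − 1)
= 62.4 · 0.2143
= 13.37 L

13.4 L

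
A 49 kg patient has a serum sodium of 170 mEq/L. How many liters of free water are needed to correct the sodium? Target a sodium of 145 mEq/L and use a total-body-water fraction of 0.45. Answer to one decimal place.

TBW = 0.45 · 49 = 22.05 L
Free water deficit = TBW · (Na/145 − 1)
= 22.05 · (170/145 − 1)
= 22.05 · 0.1724
= 3.8 L

3.8 L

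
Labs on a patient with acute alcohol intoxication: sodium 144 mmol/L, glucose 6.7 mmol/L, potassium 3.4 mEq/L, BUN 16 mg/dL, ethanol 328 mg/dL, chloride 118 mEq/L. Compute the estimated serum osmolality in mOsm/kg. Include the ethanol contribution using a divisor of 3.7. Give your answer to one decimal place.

Calculated osmolality = 2·Na + glucose + BUN/2.8 + ethanol/3.7
= 2·144 + 6.7 + 16/2.8 + 328/3.7
= 288 + 6.70 + 5.71 + 88.65
= 389.06 mOsm/kg

389.1 mOsm/kg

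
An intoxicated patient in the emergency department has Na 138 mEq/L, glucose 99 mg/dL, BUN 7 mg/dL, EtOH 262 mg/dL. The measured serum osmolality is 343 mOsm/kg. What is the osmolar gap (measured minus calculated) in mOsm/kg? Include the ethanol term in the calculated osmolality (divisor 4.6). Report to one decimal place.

2.0 mOsm/kg

Calculated osmolality = 2·Na + glucose/18 + BUN/2.8 + ethanol/4.6
= 2·138 + 99/18 + 7/2.8 + 262/4.6
= 276 + 5.50 + 2.50 + 56.96
= 340.96 mOsm/kg ≈ 341.0 mOsm/kg
Osmolar gap = measured − calculated = 343 − 341.0 = 2.0 mOsm/kg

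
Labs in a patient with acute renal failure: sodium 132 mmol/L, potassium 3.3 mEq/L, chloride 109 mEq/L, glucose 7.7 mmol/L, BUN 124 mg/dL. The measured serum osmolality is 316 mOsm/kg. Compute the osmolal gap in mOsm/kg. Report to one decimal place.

Calculated osmolality = 2·Na + glucose + BUN/2.8
= 2·132 + 7.7 + 124/2.8
= 264 + 7.70 + 44.29
= 315.99 mOsm/kg ≈ 316.0 mOsm/kg
Osmolar gap = measured − calculated = 316 − 316.0 = 0.0 mOsm/kg

0.0 mOsm/kg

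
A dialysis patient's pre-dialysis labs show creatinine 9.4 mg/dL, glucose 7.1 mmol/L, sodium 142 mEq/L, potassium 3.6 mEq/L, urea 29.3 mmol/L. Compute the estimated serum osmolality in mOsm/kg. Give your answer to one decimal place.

320.4 mOsm/kg

Calculated osmolality = 2·Na + glucose + urea
= 2·142 + 7.1 + 29.3
= 284 + 7.10 + 29.30
= 320.4 mOsm/kg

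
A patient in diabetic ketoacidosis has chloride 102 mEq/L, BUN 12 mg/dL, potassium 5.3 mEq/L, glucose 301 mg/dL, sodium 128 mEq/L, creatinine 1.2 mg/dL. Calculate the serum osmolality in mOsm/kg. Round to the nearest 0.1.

Calculated osmolality = 2·Na + glucose/18 + BUN/2.8
= 2·128 + 301/18 + 12/2.8
= 256 + 16.72 + 4.29
= 277.01 mOsm/kg

277.0 mOsm/kg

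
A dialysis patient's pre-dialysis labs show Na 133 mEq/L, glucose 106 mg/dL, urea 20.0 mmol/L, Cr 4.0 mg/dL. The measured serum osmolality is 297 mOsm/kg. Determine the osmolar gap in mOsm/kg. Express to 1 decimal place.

Calculated osmolality = 2·Na + glucose/18 + urea
= 2·133 + 106/18 + 20
= 266 + 5.89 + 20
= 291.89 mOsm/kg ≈ 291.9 mOsm/kg
Osmolar gap = measured − calculated = 297 − 291.9 = 5.1 mOsm/kg

5.1 mOsm/kg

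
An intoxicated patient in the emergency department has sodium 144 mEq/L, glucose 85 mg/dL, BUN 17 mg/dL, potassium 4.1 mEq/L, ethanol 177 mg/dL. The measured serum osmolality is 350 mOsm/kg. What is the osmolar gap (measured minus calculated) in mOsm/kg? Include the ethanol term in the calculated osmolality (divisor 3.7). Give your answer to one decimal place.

3.4 mOsm/kg

Calculated osmolality = 2·Na + glucose/18 + BUN/2.8 + ethanol/3.7
= 2·144 + 85/18 + 17/2.8 + 177/3.7
= 288 + 4.72 + 6.07 + 47.84
= 346.63 mOsm/kg ≈ 346.6 mOsm/kg
Osmolar gap = measured − calculated = 350 − 346.6 = 3.4 mOsm/kg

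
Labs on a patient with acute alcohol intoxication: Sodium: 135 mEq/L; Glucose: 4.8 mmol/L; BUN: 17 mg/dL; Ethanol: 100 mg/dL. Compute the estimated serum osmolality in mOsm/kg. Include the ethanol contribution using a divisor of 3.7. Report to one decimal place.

307.9 mOsm/kg

Calculated osmolality = 2·Na + glucose + BUN/2.8 + ethanol/3.7
= 2·135 + 4.8 + 17/2.8 + 100/3.7
= 270 + 4.80 + 6.07 + 27.03
= 307.9 mOsm/kg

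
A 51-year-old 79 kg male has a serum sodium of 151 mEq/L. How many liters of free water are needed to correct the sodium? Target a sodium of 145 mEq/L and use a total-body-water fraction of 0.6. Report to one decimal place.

2.0 L

TBW = 0.6 · 79 = 47.4 L
Free water deficit = TBW · (Na/145 − 1)
= 47.4 · (151/145 − 1)
= 47.4 · 0.0414
= 1.96 L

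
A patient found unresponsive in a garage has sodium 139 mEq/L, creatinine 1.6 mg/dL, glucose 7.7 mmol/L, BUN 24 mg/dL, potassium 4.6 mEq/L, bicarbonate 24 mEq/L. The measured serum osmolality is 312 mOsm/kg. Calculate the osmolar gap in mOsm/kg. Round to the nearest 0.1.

Calculated osmolality = 2·Na + glucose + BUN/2.8
= 2·139 + 7.7 + 24/2.8
= 278 + 7.70 + 8.57
= 294.27 mOsm/kg ≈ 294.3 mOsm/kg
Osmolar gap = measured − calculated = 312 − 294.3 = 17.7 mOsm/kg

17.7 mOsm/kg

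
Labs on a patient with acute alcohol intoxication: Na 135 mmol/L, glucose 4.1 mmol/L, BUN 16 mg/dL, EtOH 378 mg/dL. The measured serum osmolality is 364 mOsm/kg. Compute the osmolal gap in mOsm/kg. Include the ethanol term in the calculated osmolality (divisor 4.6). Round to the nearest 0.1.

2.0 mOsm/kg

Calculated osmolality = 2·Na + glucose + BUN/2.8 + ethanol/4.6
= 2·135 + 4.1 + 16/2.8 + 378/4.6
= 270 + 4.10 + 5.71 + 82.17
= 361.98 mOsm/kg ≈ 362.0 mOsm/kg
Osmolar gap = measured − calculated = 364 − 362.0 = 2.0 mOsm/kg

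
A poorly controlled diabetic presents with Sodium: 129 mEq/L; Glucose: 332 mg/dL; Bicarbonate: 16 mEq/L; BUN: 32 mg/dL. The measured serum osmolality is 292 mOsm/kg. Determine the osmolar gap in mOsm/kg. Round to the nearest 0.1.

Calculated osmolality = 2·Na + glucose/18 + BUN/2.8
= 2·129 + 332/18 + 32/2.8
= 258 + 18.44 + 11.43
= 287.87 mOsm/kg ≈ 287.9 mOsm/kg
Osmolar gap = measured − calculated = 292 − 287.9 = 4.1 mOsm/kg

4.1 mOsm/kg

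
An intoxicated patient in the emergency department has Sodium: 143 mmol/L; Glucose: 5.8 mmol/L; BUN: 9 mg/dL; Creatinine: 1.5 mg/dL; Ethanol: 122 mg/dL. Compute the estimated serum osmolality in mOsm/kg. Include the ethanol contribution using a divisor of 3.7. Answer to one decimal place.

Calculated osmolality = 2·Na + glucose + BUN/2.8 + ethanol/3.7
= 2·143 + 5.8 + 9/2.8 + 122/3.7
= 286 + 5.80 + 3.21 + 32.97
= 327.98 mOsm/kg

328.0 mOsm/kg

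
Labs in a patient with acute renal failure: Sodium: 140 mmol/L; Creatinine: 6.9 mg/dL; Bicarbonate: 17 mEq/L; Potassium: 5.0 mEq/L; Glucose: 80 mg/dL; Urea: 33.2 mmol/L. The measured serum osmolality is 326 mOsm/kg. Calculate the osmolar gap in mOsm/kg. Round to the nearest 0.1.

8.4 mOsm/kg

Calculated osmolality = 2·Na + glucose/18 + urea
= 2·140 + 80/18 + 33.2
= 280 + 4.44 + 33.20
= 317.64 mOsm/kg ≈ 317.6 mOsm/kg
Osmolar gap = measured − calculated = 326 − 317.6 = 8.4 mOsm/kg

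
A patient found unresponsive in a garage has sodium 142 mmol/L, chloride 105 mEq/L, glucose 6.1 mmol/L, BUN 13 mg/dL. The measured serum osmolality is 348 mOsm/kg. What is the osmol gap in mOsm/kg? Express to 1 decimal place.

Calculated osmolality = 2·Na + glucose + BUN/2.8
= 2·142 + 6.1 + 13/2.8
= 284 + 6.10 + 4.64
= 294.74 mOsm/kg ≈ 294.7 mOsm/kg
Osmolar gap = measured − calculated = 348 − 294.7 = 53.3 mOsm/kg

53.3 mOsm/kg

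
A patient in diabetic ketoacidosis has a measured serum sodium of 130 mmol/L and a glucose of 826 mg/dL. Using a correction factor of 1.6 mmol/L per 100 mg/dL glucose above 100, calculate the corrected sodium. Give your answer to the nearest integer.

Corrected Na = measured Na + 1.6 · (glucose − 100)/100
= 130 + 1.6 · (826 − 100)/100
= 130 + 11.6
= 141.6 mmol/L

142 mmol/L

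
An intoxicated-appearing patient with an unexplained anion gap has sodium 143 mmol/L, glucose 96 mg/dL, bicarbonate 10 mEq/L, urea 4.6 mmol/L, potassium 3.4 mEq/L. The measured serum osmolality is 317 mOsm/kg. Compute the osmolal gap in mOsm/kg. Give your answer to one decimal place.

21.1 mOsm/kg

Calculated osmolality = 2·Na + glucose/18 + urea
= 2·143 + 96/18 + 4.6
= 286 + 5.33 + 4.60
= 295.93 mOsm/kg ≈ 295.9 mOsm/kg
Osmolar gap = measured − calculated = 317 − 295.9 = 21.1 mOsm/kg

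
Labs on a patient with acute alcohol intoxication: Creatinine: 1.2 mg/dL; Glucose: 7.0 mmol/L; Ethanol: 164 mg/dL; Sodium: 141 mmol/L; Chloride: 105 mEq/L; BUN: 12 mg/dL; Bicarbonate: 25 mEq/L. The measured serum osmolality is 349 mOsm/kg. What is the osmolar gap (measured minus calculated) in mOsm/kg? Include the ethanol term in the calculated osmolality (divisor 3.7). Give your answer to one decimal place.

11.4 mOsm/kg

Calculated osmolality = 2·Na + glucose + BUN/2.8 + ethanol/3.7
= 2·141 + 7 + 12/2.8 + 164/3.7
= 282 + 7 + 4.29 + 44.32
= 337.61 mOsm/kg ≈ 337.6 mOsm/kg
Osmolar gap = measured − calculated = 349 − 337.6 = 11.4 mOsm/kg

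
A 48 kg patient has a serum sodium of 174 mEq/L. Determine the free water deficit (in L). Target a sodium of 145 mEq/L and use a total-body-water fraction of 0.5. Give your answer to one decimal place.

TBW = 0.5 · 48 = 24 L
Free water deficit = TBW · (Na/145 − 1)
= 24 · (174/145 − 1)
= 24 · 0.2
= 4.8 L

4.8 L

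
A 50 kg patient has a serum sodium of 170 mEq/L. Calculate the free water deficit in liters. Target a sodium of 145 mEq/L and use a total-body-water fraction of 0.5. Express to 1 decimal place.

TBW = 0.5 · 50 = 25 L
Free water deficit = TBW · (Na/145 − 1)
= 25 · (170/145 − 1)
= 25 · 0.1724
= 4.31 L

4.3 L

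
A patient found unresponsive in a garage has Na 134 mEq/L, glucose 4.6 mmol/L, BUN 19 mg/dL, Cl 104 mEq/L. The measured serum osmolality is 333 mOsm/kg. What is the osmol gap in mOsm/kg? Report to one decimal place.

Calculated osmolality = 2·Na + glucose + BUN/2.8
= 2·134 + 4.6 + 19/2.8
= 268 + 4.60 + 6.79
= 279.39 mOsm/kg ≈ 279.4 mOsm/kg
Osmolar gap = measured − calculated = 333 − 279.4 = 53.6 mOsm/kg

53.6 mOsm/kg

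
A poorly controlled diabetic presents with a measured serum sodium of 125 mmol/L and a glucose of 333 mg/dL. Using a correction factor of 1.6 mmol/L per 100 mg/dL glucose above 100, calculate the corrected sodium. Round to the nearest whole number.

129 mmol/L

Corrected Na = measured Na + 1.6 · (glucose − 100)/100
= 125 + 1.6 · (333 − 100)/100
= 125 + 3.7
= 128.7 mmol/L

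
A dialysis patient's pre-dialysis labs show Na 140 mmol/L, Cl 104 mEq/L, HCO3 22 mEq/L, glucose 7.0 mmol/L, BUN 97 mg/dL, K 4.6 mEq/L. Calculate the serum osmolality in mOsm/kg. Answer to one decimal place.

321.6 mOsm/kg

Calculated osmolality = 2·Na + glucose + BUN/2.8
= 2·140 + 7 + 97/2.8
= 280 + 7 + 34.64
= 321.64 mOsm/kg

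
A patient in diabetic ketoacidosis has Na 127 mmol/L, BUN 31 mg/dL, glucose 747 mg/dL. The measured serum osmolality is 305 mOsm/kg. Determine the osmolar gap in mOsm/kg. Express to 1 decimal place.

Calculated osmolality = 2·Na + glucose/18 + BUN/2.8
= 2·127 + 747/18 + 31/2.8
= 254 + 41.50 + 11.07
= 306.57 mOsm/kg ≈ 306.6 mOsm/kg
Osmolar gap = measured − calculated = 305 − 306.6 = -1.6 mOsm/kg

-1.6 mOsm/kg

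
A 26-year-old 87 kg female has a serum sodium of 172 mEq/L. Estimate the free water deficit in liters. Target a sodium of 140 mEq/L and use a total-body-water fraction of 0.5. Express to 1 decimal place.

TBW = 0.5 · 87 = 43.5 L
Free water deficit = TBW · (Na/140 − 1)
= 43.5 · (172/140 − 1)
= 43.5 · 0.2286
= 9.94 L

9.9 L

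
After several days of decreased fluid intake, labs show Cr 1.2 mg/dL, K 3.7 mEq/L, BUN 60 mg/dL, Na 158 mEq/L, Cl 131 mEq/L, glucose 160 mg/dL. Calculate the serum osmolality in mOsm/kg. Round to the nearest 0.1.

346.3 mOsm/kg

Calculated osmolality = 2·Na + glucose/18 + BUN/2.8
= 2·158 + 160/18 + 60/2.8
= 316 + 8.89 + 21.43
= 346.32 mOsm/kg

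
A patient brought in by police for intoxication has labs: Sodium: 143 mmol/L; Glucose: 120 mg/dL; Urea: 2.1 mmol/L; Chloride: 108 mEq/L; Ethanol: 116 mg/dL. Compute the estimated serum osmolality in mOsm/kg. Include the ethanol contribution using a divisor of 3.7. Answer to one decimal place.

Calculated osmolality = 2·Na + glucose/18 + urea + ethanol/3.7
= 2·143 + 120/18 + 2.1 + 116/3.7
= 286 + 6.67 + 2.10 + 31.35
= 326.12 mOsm/kg

326.1 mOsm/kg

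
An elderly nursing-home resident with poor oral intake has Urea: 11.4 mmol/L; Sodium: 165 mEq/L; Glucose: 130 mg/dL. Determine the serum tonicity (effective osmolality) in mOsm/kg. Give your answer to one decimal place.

337.2 mOsm/kg

Effective osmolality excludes urea (freely permeant across cell membranes):
2·Na + glucose/18
= 2·165 + 130/18
= 330 + 7.22
= 337.22 mOsm/kg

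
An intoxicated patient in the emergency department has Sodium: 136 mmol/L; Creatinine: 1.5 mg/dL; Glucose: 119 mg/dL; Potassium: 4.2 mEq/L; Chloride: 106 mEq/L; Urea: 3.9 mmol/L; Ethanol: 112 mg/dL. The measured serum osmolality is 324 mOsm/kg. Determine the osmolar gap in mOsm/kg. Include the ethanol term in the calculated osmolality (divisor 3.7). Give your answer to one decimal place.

11.2 mOsm/kg

Calculated osmolality = 2·Na + glucose/18 + urea + ethanol/3.7
= 2·136 + 119/18 + 3.9 + 112/3.7
= 272 + 6.61 + 3.90 + 30.27
= 312.78 mOsm/kg ≈ 312.8 mOsm/kg
Osmolar gap = measured − calculated = 324 − 312.8 = 11.2 mOsm/kg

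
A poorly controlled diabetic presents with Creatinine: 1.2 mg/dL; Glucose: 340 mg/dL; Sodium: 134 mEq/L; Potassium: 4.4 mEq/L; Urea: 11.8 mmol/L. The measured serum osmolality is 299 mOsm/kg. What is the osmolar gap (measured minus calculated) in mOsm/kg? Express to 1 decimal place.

0.3 mOsm/kg

Calculated osmolality = 2·Na + glucose/18 + urea
= 2·134 + 340/18 + 11.8
= 268 + 18.89 + 11.80
= 298.69 mOsm/kg ≈ 298.7 mOsm/kg
Osmolar gap = measured − calculated = 299 − 298.7 = 0.3 mOsm/kg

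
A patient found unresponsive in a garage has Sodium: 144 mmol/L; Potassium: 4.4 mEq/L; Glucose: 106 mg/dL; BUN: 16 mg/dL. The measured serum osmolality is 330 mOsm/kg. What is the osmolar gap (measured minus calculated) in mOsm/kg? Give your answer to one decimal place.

30.4 mOsm/kg

Calculated osmolality = 2·Na + glucose/18 + BUN/2.8
= 2·144 + 106/18 + 16/2.8
= 288 + 5.89 + 5.71
= 299.6 mOsm/kg ≈ 299.6 mOsm/kg
Osmolar gap = measured − calculated = 330 − 299.6 = 30.4 mOsm/kg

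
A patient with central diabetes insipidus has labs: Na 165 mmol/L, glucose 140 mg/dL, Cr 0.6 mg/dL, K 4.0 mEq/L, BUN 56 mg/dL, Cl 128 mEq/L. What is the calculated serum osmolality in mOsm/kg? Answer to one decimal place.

357.8 mOsm/kg

Calculated osmolality = 2·Na + glucose/18 + BUN/2.8
= 2·165 + 140/18 + 56/2.8
= 330 + 7.78 + 20
= 357.78 mOsm/kg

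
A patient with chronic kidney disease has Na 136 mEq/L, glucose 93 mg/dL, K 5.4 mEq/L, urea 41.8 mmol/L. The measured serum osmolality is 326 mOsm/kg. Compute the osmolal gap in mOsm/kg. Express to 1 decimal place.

Calculated osmolality = 2·Na + glucose/18 + urea
= 2·136 + 93/18 + 41.8
= 272 + 5.17 + 41.80
= 318.97 mOsm/kg ≈ 319.0 mOsm/kg
Osmolar gap = measured − calculated = 326 − 319.0 = 7.0 mOsm/kg

7.0 mOsm/kg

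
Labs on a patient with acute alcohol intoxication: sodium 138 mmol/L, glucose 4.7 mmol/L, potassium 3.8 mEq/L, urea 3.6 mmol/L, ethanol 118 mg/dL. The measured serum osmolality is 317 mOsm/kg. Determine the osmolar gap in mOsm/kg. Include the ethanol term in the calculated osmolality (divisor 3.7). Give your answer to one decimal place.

Calculated osmolality = 2·Na + glucose + urea + ethanol/3.7
= 2·138 + 4.7 + 3.6 + 118/3.7
= 276 + 4.70 + 3.60 + 31.89
= 316.19 mOsm/kg ≈ 316.2 mOsm/kg
Osmolar gap = measured − calculated = 317 − 316.2 = 0.8 mOsm/kg

0.8 mOsm/kg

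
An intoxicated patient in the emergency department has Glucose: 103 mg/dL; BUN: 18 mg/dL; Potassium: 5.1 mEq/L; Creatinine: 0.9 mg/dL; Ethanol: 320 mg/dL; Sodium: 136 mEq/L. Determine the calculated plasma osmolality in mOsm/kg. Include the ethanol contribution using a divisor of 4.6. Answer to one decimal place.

353.7 mOsm/kg

Calculated osmolality = 2·Na + glucose/18 + BUN/2.8 + ethanol/4.6
= 2·136 + 103/18 + 18/2.8 + 320/4.6
= 272 + 5.72 + 6.43 + 69.57
= 353.72 mOsm/kg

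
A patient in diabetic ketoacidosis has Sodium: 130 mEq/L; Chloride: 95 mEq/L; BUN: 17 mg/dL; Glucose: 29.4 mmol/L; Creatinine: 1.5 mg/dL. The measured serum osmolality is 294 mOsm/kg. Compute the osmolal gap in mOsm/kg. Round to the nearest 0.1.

Calculated osmolality = 2·Na + glucose + BUN/2.8
= 2·130 + 29.4 + 17/2.8
= 260 + 29.40 + 6.07
= 295.47 mOsm/kg ≈ 295.5 mOsm/kg
Osmolar gap = measured − calculated = 294 − 295.5 = -1.5 mOsm/kg

-1.5 mOsm/kg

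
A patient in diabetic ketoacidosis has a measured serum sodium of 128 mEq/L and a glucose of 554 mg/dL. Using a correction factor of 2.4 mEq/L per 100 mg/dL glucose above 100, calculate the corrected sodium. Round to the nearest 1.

Corrected Na = measured Na + 2.4 · (glucose − 100)/100
= 128 + 2.4 · (554 − 100)/100
= 128 + 10.9
= 138.9 mEq/L

139 mEq/L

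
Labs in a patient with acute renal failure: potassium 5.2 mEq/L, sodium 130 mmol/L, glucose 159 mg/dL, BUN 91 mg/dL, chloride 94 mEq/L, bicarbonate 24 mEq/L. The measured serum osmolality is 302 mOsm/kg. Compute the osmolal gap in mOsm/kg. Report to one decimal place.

0.7 mOsm/kg

Calculated osmolality = 2·Na + glucose/18 + BUN/2.8
= 2·130 + 159/18 + 91/2.8
= 260 + 8.83 + 32.50
= 301.33 mOsm/kg ≈ 301.3 mOsm/kg
Osmolar gap = measured − calculated = 302 − 301.3 = 0.7 mOsm/kg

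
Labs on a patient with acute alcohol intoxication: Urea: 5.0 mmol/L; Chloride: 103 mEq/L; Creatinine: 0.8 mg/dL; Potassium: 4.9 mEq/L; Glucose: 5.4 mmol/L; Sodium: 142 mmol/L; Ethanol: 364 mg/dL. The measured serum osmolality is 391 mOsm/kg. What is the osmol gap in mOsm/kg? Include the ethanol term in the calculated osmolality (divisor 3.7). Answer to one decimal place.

-1.8 mOsm/kg

Calculated osmolality = 2·Na + glucose + urea + ethanol/3.7
= 2·142 + 5.4 + 5 + 364/3.7
= 284 + 5.40 + 5 + 98.38
= 392.78 mOsm/kg ≈ 392.8 mOsm/kg
Osmolar gap = measured − calculated = 391 − 392.8 = -1.8 mOsm/kg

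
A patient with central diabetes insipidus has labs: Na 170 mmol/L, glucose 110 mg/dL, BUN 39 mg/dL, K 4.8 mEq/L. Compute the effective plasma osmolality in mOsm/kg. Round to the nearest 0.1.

Effective osmolality excludes urea (freely permeant across cell membranes):
2·Na + glucose/18
= 2·170 + 110/18
= 340 + 6.11
= 346.11 mOsm/kg

346.1 mOsm/kg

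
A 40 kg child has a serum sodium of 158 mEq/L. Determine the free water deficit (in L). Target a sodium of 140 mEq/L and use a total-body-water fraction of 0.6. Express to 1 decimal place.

3.1 L

TBW = 0.6 · 40 = 24 L
Free water deficit = TBW · (Na/140 − 1)
= 24 · (158/140 − 1)
= 24 · 0.1286
= 3.09 L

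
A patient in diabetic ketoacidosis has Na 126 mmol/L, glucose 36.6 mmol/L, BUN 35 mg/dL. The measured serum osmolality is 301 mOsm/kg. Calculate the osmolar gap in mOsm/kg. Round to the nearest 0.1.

Calculated osmolality = 2·Na + glucose + BUN/2.8
= 2·126 + 36.6 + 35/2.8
= 252 + 36.60 + 12.50
= 301.1 mOsm/kg ≈ 301.1 mOsm/kg
Osmolar gap = measured − calculated = 301 − 301.1 = -0.1 mOsm/kg

-0.1 mOsm/kg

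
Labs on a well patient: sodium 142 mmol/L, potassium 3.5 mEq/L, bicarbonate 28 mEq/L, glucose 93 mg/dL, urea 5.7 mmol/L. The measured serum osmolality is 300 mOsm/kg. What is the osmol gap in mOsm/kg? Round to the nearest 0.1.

5.1 mOsm/kg

Calculated osmolality = 2·Na + glucose/18 + urea
= 2·142 + 93/18 + 5.7
= 284 + 5.17 + 5.70
= 294.87 mOsm/kg ≈ 294.9 mOsm/kg
Osmolar gap = measured − calculated = 300 − 294.9 = 5.1 mOsm/kg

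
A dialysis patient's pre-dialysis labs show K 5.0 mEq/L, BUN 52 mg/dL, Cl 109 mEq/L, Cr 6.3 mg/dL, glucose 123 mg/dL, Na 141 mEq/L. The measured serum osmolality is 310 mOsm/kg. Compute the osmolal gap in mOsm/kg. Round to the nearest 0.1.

Calculated osmolality = 2·Na + glucose/18 + BUN/2.8
= 2·141 + 123/18 + 52/2.8
= 282 + 6.83 + 18.57
= 307.4 mOsm/kg ≈ 307.4 mOsm/kg
Osmolar gap = measured − calculated = 310 − 307.4 = 2.6 mOsm/kg

2.6 mOsm/kg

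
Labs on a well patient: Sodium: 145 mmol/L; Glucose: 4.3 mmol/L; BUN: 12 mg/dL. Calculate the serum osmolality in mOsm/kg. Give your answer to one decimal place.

298.6 mOsm/kg

Calculated osmolality = 2·Na + glucose + BUN/2.8
= 2·145 + 4.3 + 12/2.8
= 290 + 4.30 + 4.29
= 298.59 mOsm/kg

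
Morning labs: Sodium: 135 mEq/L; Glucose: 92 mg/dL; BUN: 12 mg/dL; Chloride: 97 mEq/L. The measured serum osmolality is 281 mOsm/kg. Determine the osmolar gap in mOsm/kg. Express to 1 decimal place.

1.6 mOsm/kg

Calculated osmolality = 2·Na + glucose/18 + BUN/2.8
= 2·135 + 92/18 + 12/2.8
= 270 + 5.11 + 4.29
= 279.4 mOsm/kg ≈ 279.4 mOsm/kg
Osmolar gap = measured − calculated = 281 − 279.4 = 1.6 mOsm/kg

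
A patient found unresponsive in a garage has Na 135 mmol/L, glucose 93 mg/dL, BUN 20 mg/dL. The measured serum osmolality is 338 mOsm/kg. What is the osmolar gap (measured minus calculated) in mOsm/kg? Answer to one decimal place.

55.7 mOsm/kg

Calculated osmolality = 2·Na + glucose/18 + BUN/2.8
= 2·135 + 93/18 + 20/2.8
= 270 + 5.17 + 7.14
= 282.31 mOsm/kg ≈ 282.3 mOsm/kg
Osmolar gap = measured − calculated = 338 − 282.3 = 55.7 mOsm/kg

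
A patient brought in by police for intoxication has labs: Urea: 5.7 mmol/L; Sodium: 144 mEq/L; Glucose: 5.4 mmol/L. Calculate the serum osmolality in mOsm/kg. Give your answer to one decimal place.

Calculated osmolality = 2·Na + glucose + urea
= 2·144 + 5.4 + 5.7
= 288 + 5.40 + 5.70
= 299.1 mOsm/kg

299.1 mOsm/kg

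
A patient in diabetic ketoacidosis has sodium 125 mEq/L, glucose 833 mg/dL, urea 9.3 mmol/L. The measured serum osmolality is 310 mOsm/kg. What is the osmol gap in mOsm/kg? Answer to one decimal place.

4.4 mOsm/kg

Calculated osmolality = 2·Na + glucose/18 + urea
= 2·125 + 833/18 + 9.3
= 250 + 46.28 + 9.30
= 305.58 mOsm/kg ≈ 305.6 mOsm/kg
Osmolar gap = measured − calculated = 310 − 305.6 = 4.4 mOsm/kg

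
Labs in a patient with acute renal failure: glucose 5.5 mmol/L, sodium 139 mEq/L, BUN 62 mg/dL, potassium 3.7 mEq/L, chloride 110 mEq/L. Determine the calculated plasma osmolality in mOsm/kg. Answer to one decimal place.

Calculated osmolality = 2·Na + glucose + BUN/2.8
= 2·139 + 5.5 + 62/2.8
= 278 + 5.50 + 22.14
= 305.64 mOsm/kg

305.6 mOsm/kg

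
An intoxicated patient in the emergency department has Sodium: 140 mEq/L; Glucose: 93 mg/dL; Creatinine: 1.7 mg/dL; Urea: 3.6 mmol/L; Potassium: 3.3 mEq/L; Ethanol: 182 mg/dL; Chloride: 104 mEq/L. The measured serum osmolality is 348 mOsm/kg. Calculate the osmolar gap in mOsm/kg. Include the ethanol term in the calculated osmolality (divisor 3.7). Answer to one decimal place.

Calculated osmolality = 2·Na + glucose/18 + urea + ethanol/3.7
= 2·140 + 93/18 + 3.6 + 182/3.7
= 280 + 5.17 + 3.60 + 49.19
= 337.96 mOsm/kg ≈ 338.0 mOsm/kg
Osmolar gap = measured − calculated = 348 − 338.0 = 10.0 mOsm/kg

10.0 mOsm/kg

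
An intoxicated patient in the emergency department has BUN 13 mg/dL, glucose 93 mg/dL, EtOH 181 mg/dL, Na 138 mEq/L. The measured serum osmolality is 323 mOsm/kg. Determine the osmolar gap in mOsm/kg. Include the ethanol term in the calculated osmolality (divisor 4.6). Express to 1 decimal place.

-2.2 mOsm/kg

Calculated osmolality = 2·Na + glucose/18 + BUN/2.8 + ethanol/4.6
= 2·138 + 93/18 + 13/2.8 + 181/4.6
= 276 + 5.17 + 4.64 + 39.35
= 325.16 mOsm/kg ≈ 325.2 mOsm/kg
Osmolar gap = measured − calculated = 323 − 325.2 = -2.2 mOsm/kg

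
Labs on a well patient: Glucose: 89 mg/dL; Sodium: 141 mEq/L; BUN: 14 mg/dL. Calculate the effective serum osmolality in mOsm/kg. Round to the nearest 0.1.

Effective osmolality excludes urea (freely permeant across cell membranes):
2·Na + glucose/18
= 2·141 + 89/18
= 282 + 4.94
= 286.94 mOsm/kg

286.9 mOsm/kg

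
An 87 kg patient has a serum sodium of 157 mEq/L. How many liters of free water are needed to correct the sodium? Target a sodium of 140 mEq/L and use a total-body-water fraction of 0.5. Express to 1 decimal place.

TBW = 0.5 · 87 = 43.5 L
Free water deficit = TBW · (Na/140 − 1)
= 43.5 · (157/140 − 1)
= 43.5 · 0.1214
= 5.28 L

5.3 L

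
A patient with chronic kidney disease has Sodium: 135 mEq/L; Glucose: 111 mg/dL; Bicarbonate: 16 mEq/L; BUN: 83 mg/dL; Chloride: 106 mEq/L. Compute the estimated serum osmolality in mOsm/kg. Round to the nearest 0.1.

Calculated osmolality = 2·Na + glucose/18 + BUN/2.8
= 2·135 + 111/18 + 83/2.8
= 270 + 6.17 + 29.64
= 305.81 mOsm/kg

305.8 mOsm/kg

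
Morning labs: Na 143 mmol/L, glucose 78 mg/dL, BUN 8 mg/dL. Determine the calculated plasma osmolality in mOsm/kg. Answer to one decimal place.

Calculated osmolality = 2·Na + glucose/18 + BUN/2.8
= 2·143 + 78/18 + 8/2.8
= 286 + 4.33 + 2.86
= 293.19 mOsm/kg

293.2 mOsm/kg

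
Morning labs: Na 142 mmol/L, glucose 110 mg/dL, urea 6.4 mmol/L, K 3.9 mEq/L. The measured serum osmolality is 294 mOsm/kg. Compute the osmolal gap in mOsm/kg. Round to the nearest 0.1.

-2.5 mOsm/kg

Calculated osmolality = 2·Na + glucose/18 + urea
= 2·142 + 110/18 + 6.4
= 284 + 6.11 + 6.40
= 296.51 mOsm/kg ≈ 296.5 mOsm/kg
Osmolar gap = measured − calculated = 294 − 296.5 = -2.5 mOsm/kg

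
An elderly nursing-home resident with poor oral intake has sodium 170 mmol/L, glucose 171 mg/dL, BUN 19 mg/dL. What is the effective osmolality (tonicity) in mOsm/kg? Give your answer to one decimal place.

Effective osmolality excludes urea (freely permeant across cell membranes):
2·Na + glucose/18
= 2·170 + 171/18
= 340 + 9.5
= 349.5 mOsm/kg

349.5 mOsm/kg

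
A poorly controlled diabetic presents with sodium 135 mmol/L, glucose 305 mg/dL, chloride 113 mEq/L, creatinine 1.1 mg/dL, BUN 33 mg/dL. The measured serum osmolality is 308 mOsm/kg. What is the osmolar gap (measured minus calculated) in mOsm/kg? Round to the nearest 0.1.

9.3 mOsm/kg

Calculated osmolality = 2·Na + glucose/18 + BUN/2.8
= 2·135 + 305/18 + 33/2.8
= 270 + 16.94 + 11.79
= 298.73 mOsm/kg ≈ 298.7 mOsm/kg
Osmolar gap = measured − calculated = 308 − 298.7 = 9.3 mOsm/kg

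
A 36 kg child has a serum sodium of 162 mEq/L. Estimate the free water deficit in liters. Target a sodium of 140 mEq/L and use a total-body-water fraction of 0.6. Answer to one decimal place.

TBW = 0.6 · 36 = 21.6 L
Free water deficit = TBW · (Na/140 − 1)
= 21.6 · (162/140 − 1)
= 21.6 · 0.1571
= 3.39 L

3.4 L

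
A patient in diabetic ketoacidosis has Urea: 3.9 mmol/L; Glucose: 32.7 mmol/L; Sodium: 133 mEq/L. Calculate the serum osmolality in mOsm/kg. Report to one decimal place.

Calculated osmolality = 2·Na + glucose + urea
= 2·133 + 32.7 + 3.9
= 266 + 32.70 + 3.90
= 302.6 mOsm/kg

302.6 mOsm/kg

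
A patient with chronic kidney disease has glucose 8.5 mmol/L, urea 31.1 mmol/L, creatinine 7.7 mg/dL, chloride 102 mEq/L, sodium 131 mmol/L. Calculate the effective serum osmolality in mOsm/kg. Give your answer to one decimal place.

Effective osmolality excludes urea (freely permeant across cell membranes):
2·Na + glucose
= 2·131 + 8.5
= 262 + 8.5
= 270.5 mOsm/kg

270.5 mOsm/kg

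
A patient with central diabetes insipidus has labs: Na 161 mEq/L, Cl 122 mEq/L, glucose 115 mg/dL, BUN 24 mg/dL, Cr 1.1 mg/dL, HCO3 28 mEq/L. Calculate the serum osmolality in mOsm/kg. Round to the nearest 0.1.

337.0 mOsm/kg

Calculated osmolality = 2·Na + glucose/18 + BUN/2.8
= 2·161 + 115/18 + 24/2.8
= 322 + 6.39 + 8.57
= 336.96 mOsm/kg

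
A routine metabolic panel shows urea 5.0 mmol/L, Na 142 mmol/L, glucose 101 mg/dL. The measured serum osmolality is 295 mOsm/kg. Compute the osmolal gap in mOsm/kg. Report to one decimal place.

0.4 mOsm/kg

Calculated osmolality = 2·Na + glucose/18 + urea
= 2·142 + 101/18 + 5
= 284 + 5.61 + 5
= 294.61 mOsm/kg ≈ 294.6 mOsm/kg
Osmolar gap = measured − calculated = 295 − 294.6 = 0.4 mOsm/kg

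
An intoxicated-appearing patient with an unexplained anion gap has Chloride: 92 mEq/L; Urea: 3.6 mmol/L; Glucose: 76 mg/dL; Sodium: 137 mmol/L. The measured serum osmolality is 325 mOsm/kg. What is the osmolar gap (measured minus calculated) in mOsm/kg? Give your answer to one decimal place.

Calculated osmolality = 2·Na + glucose/18 + urea
= 2·137 + 76/18 + 3.6
= 274 + 4.22 + 3.60
= 281.82 mOsm/kg ≈ 281.8 mOsm/kg
Osmolar gap = measured − calculated = 325 − 281.8 = 43.2 mOsm/kg

43.2 mOsm/kg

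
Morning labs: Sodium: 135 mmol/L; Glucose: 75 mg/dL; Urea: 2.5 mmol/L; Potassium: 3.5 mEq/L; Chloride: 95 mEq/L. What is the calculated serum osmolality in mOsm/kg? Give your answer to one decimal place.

Calculated osmolality = 2·Na + glucose/18 + urea
= 2·135 + 75/18 + 2.5
= 270 + 4.17 + 2.50
= 276.67 mOsm/kg

276.7 mOsm/kg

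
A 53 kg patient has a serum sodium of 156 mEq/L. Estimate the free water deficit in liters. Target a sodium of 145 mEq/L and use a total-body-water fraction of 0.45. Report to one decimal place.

TBW = 0.45 · 53 = 23.85 L
Free water deficit = TBW · (Na/145 − 1)
= 23.85 · (156/145 − 1)
= 23.85 · 0.0759
= 1.81 L

1.8 L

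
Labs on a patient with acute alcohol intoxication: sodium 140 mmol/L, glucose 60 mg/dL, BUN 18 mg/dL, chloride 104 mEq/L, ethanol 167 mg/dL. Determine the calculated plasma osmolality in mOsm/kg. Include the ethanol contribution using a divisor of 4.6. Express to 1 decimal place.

Calculated osmolality = 2·Na + glucose/18 + BUN/2.8 + ethanol/4.6
= 2·140 + 60/18 + 18/2.8 + 167/4.6
= 280 + 3.33 + 6.43 + 36.30
= 326.06 mOsm/kg

326.1 mOsm/kg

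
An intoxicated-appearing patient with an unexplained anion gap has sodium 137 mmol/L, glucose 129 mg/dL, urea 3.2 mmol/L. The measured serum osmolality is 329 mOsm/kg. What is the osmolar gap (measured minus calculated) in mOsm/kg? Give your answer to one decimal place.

Calculated osmolality = 2·Na + glucose/18 + urea
= 2·137 + 129/18 + 3.2
= 274 + 7.17 + 3.20
= 284.37 mOsm/kg ≈ 284.4 mOsm/kg
Osmolar gap = measured − calculated = 329 − 284.4 = 44.6 mOsm/kg

44.6 mOsm/kg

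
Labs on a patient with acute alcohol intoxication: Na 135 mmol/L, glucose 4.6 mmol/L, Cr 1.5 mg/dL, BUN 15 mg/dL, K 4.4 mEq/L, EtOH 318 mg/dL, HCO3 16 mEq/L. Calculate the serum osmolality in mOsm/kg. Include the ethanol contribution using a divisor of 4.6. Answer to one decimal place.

Calculated osmolality = 2·Na + glucose + BUN/2.8 + ethanol/4.6
= 2·135 + 4.6 + 15/2.8 + 318/4.6
= 270 + 4.60 + 5.36 + 69.13
= 349.09 mOsm/kg

349.1 mOsm/kg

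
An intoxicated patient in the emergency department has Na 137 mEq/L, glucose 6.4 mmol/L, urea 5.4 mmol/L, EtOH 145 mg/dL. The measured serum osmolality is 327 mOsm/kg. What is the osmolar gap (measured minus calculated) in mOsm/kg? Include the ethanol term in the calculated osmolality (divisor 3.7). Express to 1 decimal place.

Calculated osmolality = 2·Na + glucose + urea + ethanol/3.7
= 2·137 + 6.4 + 5.4 + 145/3.7
= 274 + 6.40 + 5.40 + 39.19
= 324.99 mOsm/kg ≈ 325.0 mOsm/kg
Osmolar gap = measured − calculated = 327 − 325.0 = 2.0 mOsm/kg

2.0 mOsm/kg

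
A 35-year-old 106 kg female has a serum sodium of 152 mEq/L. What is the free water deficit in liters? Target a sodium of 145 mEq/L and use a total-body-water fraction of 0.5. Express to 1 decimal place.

TBW = 0.5 · 106 = 53 L
Free water deficit = TBW · (Na/145 − 1)
= 53 · (152/145 − 1)
= 53 · 0.0483
= 2.56 L

2.6 L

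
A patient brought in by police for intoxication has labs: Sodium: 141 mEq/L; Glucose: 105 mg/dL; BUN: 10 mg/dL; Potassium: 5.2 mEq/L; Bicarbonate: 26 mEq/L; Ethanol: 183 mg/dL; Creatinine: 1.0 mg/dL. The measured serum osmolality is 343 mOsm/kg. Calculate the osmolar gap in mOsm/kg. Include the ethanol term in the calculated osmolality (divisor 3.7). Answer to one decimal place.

2.1 mOsm/kg

Calculated osmolality = 2·Na + glucose/18 + BUN/2.8 + ethanol/3.7
= 2·141 + 105/18 + 10/2.8 + 183/3.7
= 282 + 5.83 + 3.57 + 49.46
= 340.86 mOsm/kg ≈ 340.9 mOsm/kg
Osmolar gap = measured − calculated = 343 − 340.9 = 2.1 mOsm/kg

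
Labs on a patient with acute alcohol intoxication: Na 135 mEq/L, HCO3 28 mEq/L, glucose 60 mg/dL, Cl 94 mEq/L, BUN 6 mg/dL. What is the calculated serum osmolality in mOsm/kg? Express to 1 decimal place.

Calculated osmolality = 2·Na + glucose/18 + BUN/2.8
= 2·135 + 60/18 + 6/2.8
= 270 + 3.33 + 2.14
= 275.47 mOsm/kg

275.5 mOsm/kg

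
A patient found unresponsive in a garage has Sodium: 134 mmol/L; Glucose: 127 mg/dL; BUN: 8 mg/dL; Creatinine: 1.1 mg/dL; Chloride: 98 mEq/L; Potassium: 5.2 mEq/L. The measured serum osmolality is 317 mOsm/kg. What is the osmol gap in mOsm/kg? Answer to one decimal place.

39.1 mOsm/kg

Calculated osmolality = 2·Na + glucose/18 + BUN/2.8
= 2·134 + 127/18 + 8/2.8
= 268 + 7.06 + 2.86
= 277.92 mOsm/kg ≈ 277.9 mOsm/kg
Osmolar gap = measured − calculated = 317 − 277.9 = 39.1 mOsm/kg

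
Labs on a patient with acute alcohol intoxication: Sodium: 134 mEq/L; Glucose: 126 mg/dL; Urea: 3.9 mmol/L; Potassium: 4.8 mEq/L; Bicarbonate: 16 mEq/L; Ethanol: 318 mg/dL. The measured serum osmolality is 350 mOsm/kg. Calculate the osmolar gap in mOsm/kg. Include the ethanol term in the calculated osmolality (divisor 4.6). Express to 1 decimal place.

2.0 mOsm/kg

Calculated osmolality = 2·Na + glucose/18 + urea + ethanol/4.6
= 2·134 + 126/18 + 3.9 + 318/4.6
= 268 + 7 + 3.90 + 69.13
= 348.03 mOsm/kg ≈ 348.0 mOsm/kg
Osmolar gap = measured − calculated = 350 − 348.0 = 2.0 mOsm/kg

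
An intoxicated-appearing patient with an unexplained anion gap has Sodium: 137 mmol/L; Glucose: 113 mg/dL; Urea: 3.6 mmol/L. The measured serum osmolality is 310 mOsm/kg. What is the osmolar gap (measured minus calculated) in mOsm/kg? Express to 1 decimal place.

26.1 mOsm/kg

Calculated osmolality = 2·Na + glucose/18 + urea
= 2·137 + 113/18 + 3.6
= 274 + 6.28 + 3.60
= 283.88 mOsm/kg ≈ 283.9 mOsm/kg
Osmolar gap = measured − calculated = 310 − 283.9 = 26.1 mOsm/kg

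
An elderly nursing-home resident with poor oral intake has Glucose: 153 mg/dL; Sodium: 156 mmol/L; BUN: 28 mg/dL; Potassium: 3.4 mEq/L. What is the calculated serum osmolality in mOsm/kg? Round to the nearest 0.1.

330.5 mOsm/kg

Calculated osmolality = 2·Na + glucose/18 + BUN/2.8
= 2·156 + 153/18 + 28/2.8
= 312 + 8.50 + 10
= 330.5 mOsm/kg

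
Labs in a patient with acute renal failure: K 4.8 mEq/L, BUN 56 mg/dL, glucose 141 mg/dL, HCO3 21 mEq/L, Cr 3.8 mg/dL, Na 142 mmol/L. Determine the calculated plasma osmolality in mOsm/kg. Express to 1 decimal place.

Calculated osmolality = 2·Na + glucose/18 + BUN/2.8
= 2·142 + 141/18 + 56/2.8
= 284 + 7.83 + 20
= 311.83 mOsm/kg

311.8 mOsm/kg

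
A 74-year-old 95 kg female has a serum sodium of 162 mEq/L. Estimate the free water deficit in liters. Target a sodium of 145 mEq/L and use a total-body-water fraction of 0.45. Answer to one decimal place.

TBW = 0.45 · 95 = 42.75 L
Free water deficit = TBW · (Na/145 − 1)
= 42.75 · (162/145 − 1)
= 42.75 · 0.1172
= 5.01 L

5.0 L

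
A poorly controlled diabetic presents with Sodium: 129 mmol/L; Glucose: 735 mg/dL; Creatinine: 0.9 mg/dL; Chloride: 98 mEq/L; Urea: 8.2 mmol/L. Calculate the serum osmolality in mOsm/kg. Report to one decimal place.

307.0 mOsm/kg

Calculated osmolality = 2·Na + glucose/18 + urea
= 2·129 + 735/18 + 8.2
= 258 + 40.83 + 8.20
= 307.03 mOsm/kg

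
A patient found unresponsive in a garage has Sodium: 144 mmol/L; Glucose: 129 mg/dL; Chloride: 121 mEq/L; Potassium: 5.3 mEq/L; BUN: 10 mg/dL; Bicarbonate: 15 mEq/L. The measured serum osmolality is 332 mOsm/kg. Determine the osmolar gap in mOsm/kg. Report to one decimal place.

33.3 mOsm/kg

Calculated osmolality = 2·Na + glucose/18 + BUN/2.8
= 2·144 + 129/18 + 10/2.8
= 288 + 7.17 + 3.57
= 298.74 mOsm/kg ≈ 298.7 mOsm/kg
Osmolar gap = measured − calculated = 332 − 298.7 = 33.3 mOsm/kg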